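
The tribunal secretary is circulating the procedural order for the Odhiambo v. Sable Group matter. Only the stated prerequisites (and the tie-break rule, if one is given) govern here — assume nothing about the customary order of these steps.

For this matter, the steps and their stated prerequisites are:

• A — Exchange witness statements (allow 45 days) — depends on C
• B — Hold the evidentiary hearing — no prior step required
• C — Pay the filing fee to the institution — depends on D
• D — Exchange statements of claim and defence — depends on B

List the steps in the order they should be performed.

B, D, C, A

Only B has no prerequisites, so it is first.
That leaves D as the only ready step → D.
C is the only step now ready → C.
A needed C, now all done → A.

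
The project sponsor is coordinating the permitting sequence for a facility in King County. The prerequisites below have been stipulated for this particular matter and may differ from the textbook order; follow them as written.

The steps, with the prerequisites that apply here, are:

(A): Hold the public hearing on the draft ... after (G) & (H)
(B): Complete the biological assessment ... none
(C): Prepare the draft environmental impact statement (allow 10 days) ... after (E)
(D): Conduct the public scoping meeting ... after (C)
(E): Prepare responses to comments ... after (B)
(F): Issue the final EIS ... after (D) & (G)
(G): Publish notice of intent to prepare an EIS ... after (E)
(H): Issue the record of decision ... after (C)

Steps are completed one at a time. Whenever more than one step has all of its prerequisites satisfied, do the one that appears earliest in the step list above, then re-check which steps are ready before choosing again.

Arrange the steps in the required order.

(B) (E) (C) (D) (G) (F) (H) (A)

(B) is the only step with nothing outstanding, so it goes first.
Next only (E) has its prerequisites met → (E).
(C) and (G) are both available; (C) is listed earlier → (C).
(D), (G) and (H) are all available; (D) is listed earlier → (D).
Ready: (G) and (H). (G) is listed earlier → (G).
Ready: (F) and (H). (F) is listed earlier → (F).
That leaves (H) as the only ready step → (H).
(A) is the only step now ready → (A).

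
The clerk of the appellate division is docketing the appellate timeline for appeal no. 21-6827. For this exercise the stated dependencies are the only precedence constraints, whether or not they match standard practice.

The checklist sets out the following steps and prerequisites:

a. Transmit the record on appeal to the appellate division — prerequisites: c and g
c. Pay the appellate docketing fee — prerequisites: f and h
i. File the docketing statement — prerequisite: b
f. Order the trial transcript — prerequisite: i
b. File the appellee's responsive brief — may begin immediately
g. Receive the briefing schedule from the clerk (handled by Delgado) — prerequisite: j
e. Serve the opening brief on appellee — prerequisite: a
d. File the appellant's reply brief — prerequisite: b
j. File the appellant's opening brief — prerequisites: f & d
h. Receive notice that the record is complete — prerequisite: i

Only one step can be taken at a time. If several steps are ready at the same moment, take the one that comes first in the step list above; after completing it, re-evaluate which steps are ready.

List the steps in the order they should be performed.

b → i → f → d → j → g → h → c → a → e

Only b has no prerequisites, so it is first.
Ready: i and d. i is listed earlier → i.
Now f, d and h have their prerequisites met. f is listed earlier, so f next.
Ready: d and h. d is listed earlier → d.
j now also ready, so the ready set is {j, h}; j is listed earlier → j.
g and h are both available; g is listed earlier → g.
h is the only step now ready → h.
That leaves c as the only ready step → c.
That leaves a as the only ready step → a.
e is the only step now ready → e.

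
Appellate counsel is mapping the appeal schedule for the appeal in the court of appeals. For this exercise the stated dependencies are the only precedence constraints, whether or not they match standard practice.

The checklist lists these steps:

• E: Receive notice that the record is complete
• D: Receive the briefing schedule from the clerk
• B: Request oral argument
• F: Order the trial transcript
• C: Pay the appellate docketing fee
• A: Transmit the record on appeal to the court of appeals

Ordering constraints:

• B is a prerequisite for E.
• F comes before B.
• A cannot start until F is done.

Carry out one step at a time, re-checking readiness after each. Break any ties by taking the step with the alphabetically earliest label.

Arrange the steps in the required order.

C, D, F, A, B, E

Nothing is required for C, D and F. C has the earlier label → C first.
D and F are both available; D has the earlier label → D.
F is the only step now ready → F.
Now A and B have their prerequisites met. A has the earlier label, so A next.
Next only B has its prerequisites met → B.
E needed B, now all done → E.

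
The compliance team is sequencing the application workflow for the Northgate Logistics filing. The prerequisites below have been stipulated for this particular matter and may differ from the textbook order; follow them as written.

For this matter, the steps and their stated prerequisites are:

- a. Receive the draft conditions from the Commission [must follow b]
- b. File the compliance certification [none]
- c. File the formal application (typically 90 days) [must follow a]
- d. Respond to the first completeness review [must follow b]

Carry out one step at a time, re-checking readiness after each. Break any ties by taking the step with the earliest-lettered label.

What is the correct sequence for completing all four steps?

Only b has no prerequisites, so it is first.
Now a and d have their prerequisites met. a has the earlier label, so a next.
c now also ready, so the ready set is {c, d}; c has the earlier label → c.
d is the only step now ready → d.

b a c d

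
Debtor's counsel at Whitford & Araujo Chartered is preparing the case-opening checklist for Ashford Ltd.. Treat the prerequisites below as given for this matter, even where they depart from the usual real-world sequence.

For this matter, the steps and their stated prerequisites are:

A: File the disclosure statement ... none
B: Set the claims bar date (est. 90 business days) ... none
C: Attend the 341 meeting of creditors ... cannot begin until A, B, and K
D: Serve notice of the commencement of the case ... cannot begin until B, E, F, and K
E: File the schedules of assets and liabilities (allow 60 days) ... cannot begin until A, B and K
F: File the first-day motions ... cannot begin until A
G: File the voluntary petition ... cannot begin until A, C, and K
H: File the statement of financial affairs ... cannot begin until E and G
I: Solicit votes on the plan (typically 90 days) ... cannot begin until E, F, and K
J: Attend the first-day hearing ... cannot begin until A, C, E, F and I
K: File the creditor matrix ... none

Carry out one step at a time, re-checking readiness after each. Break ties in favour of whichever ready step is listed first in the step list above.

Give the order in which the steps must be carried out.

A, B, F, K, C, E, D, G, H, I, J

Nothing is required for A, B and K. A is listed earlier → A first.
B, F and K are all available; B is listed earlier → B.
F and K are both available; F is listed earlier → F.
K is the only step now ready → K.
C and E are both available; C is listed earlier → C.
G now also ready, so the ready set is {E, G}; E is listed earlier → E.
D, G and I are all available; D is listed earlier → D.
Now G and I have their prerequisites met. G is listed earlier, so G next.
Ready: H and I. H is listed earlier → H.
Next only I has its prerequisites met → I.
Next only J has its prerequisites met → J.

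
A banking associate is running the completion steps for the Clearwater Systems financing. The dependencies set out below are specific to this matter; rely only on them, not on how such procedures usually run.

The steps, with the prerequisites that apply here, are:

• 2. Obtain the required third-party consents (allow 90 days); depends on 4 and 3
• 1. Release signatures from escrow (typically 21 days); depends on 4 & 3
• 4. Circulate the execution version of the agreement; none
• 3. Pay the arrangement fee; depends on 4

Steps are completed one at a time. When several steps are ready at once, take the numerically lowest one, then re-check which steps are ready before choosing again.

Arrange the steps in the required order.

4, 3, 1, 2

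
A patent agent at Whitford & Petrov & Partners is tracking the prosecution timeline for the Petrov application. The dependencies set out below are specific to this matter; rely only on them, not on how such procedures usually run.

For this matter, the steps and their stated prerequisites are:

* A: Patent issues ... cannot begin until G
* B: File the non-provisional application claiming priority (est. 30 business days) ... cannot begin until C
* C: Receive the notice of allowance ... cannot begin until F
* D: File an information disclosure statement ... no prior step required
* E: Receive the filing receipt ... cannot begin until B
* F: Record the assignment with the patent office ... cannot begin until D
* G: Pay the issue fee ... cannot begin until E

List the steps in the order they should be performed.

D is the only step with nothing outstanding, so it goes first.
Next only F has its prerequisites met → F.
That leaves C as the only ready step → C.
B needed C, now all done → B.
E needed B, now all done → E.
G needed E, now all done → G.
A is the only step now ready → A.

D F C B E G A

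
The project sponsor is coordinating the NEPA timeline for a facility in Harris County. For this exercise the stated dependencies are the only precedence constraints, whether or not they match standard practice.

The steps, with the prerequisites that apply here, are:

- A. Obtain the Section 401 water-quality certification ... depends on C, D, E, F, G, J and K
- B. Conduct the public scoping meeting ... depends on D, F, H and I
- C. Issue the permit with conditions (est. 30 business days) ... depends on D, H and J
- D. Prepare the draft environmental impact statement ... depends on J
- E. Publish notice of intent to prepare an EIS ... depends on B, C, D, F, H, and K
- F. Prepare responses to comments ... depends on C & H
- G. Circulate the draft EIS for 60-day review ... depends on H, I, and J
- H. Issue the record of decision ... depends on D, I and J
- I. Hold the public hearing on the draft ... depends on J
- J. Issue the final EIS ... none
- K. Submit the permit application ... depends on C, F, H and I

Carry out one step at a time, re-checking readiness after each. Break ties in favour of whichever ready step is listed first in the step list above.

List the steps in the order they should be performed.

J, D, I, H, C, F, B, G, K, E, A

J has no prerequisites → J first.
D and I are both available; D is listed earlier → D.
Next only I has its prerequisites met → I.
That leaves H as the only ready step → H.
Ready: C and G. C is listed earlier → C.
Now F and G have their prerequisites met. F is listed earlier, so F next.
B, G and K are all available; B is listed earlier → B.
Now G and K have their prerequisites met. G is listed earlier, so G next.
That leaves K as the only ready step → K.
E is the only step now ready → E.
A is the only step now ready → A.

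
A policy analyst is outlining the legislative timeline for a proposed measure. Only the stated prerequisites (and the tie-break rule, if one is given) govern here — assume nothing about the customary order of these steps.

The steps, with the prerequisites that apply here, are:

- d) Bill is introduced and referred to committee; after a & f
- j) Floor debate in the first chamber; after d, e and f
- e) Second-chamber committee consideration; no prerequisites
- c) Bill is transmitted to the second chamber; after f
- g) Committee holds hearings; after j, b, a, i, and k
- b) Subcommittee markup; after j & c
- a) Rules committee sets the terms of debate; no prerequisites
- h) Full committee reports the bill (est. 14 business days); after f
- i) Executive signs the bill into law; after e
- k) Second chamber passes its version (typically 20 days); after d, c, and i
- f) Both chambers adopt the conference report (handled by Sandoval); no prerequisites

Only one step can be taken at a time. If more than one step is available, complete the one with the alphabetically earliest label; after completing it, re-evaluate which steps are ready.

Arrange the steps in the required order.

a → e → f → c → d → h → i → j → b → k → g

Nothing is required for a, e and f. a has the earlier label → a first.
Ready: e and f. e has the earlier label → e.
f and i are both available; f has the earlier label → f.
c, d and h now also ready, so the ready set is {c, d, h, i}; c has the earlier label → c.
d, h and i are all available; d has the earlier label → d.
Now h, i and j have their prerequisites met. h has the earlier label, so h next.
Now i and j have their prerequisites met. i has the earlier label, so i next.
Now j and k have their prerequisites met. j has the earlier label, so j next.
Now b and k have their prerequisites met. b has the earlier label, so b next.
That leaves k as the only ready step → k.
Next only g has its prerequisites met → g.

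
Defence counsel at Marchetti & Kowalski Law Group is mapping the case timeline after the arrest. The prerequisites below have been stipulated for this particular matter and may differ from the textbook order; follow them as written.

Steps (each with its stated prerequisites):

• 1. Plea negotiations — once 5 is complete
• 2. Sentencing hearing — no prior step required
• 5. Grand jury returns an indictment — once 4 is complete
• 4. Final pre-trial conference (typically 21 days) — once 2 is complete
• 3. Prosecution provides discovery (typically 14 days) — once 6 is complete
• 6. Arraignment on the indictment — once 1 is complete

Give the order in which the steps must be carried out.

2 is the only step with nothing outstanding, so it goes first.
Next only 4 has its prerequisites met → 4.
5 is the only step now ready → 5.
1 needed 5, now all done → 1.
That leaves 6 as the only ready step → 6.
3 needed 6, now all done → 3.

2 4 5 1 6 3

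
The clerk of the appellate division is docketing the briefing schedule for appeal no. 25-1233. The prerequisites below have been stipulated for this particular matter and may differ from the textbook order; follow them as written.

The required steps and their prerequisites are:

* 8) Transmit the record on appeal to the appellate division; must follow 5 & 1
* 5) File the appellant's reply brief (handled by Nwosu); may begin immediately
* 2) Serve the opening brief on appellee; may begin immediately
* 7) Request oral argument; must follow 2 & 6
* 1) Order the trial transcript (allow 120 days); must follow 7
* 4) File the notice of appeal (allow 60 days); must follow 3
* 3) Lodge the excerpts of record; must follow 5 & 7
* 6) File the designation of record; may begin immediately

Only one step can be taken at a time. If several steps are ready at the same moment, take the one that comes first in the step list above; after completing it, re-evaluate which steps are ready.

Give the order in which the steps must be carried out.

Nothing is required for 5, 2 and 6. 5 is listed earlier → 5 first.
Ready: 2 and 6. 2 is listed earlier → 2.
That leaves 6 as the only ready step → 6.
That leaves 7 as the only ready step → 7.
1 and 3 are both available; 1 is listed earlier → 1.
8 now also ready, so the ready set is {8, 3}; 8 is listed earlier → 8.
3 is the only step now ready → 3.
4 is the only step now ready → 4.

5, 2, 6, 7, 1, 8, 3, 4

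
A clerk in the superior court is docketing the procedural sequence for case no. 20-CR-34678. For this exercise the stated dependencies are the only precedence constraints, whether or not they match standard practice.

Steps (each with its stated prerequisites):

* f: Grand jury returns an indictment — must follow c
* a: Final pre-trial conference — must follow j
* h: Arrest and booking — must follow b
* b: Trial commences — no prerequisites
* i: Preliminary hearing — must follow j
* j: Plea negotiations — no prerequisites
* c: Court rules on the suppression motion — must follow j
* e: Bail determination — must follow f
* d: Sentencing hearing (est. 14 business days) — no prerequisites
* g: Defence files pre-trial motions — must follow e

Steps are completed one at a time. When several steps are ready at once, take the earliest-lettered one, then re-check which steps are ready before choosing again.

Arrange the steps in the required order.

b d h j a c f e g i

Nothing is required for b, d and j. b has the earlier label → b first.
h now also ready, so the ready set is {d, h, j}; d has the earlier label → d.
Now h and j have their prerequisites met. h has the earlier label, so h next.
Next only j has its prerequisites met → j.
Ready: a, c and i. a has the earlier label → a.
Now c and i have their prerequisites met. c has the earlier label, so c next.
Ready: f and i. f has the earlier label → f.
e and i are both available; e has the earlier label → e.
Ready: g and i. g has the earlier label → g.
i is the only step now ready → i.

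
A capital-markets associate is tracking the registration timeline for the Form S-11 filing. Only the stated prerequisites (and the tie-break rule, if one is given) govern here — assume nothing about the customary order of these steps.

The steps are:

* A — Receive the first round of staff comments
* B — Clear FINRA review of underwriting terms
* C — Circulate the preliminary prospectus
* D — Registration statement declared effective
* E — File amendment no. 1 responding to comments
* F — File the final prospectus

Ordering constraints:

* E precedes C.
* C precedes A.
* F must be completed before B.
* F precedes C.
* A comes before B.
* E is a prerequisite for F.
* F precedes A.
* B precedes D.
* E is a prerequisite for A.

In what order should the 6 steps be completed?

E F C A B D

E has no prerequisites → E first.
Next only F has its prerequisites met → F.
Next only C has its prerequisites met → C.
A needed C, E and F, now all done → A.
B needed A and F, now all done → B.
D needed B, now all done → D.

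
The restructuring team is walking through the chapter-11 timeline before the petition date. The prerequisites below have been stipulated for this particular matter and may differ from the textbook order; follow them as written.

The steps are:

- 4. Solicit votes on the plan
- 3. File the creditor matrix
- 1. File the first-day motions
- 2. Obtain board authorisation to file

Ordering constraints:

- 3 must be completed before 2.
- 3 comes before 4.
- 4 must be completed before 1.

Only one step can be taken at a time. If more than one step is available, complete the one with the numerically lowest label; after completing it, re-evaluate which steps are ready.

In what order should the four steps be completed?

3 → 2 → 4 → 1

Only 3 has no prerequisites, so it is first.
Ready: 2 and 4. 2 has the earlier label → 2.
4 needed 3, now all done → 4.
1 needed 4, now all done → 1.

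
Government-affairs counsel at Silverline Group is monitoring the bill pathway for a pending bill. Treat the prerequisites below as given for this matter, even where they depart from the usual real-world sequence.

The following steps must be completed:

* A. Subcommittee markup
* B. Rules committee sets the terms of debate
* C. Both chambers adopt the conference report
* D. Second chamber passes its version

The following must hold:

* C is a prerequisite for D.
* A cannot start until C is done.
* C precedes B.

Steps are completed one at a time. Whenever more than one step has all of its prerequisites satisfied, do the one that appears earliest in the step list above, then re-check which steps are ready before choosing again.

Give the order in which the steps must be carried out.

C, A, B, D

C has no prerequisites → C first.
Now A, B and D have their prerequisites met. A is listed earlier, so A next.
Ready: B and D. B is listed earlier → B.
D needed C, now all done → D.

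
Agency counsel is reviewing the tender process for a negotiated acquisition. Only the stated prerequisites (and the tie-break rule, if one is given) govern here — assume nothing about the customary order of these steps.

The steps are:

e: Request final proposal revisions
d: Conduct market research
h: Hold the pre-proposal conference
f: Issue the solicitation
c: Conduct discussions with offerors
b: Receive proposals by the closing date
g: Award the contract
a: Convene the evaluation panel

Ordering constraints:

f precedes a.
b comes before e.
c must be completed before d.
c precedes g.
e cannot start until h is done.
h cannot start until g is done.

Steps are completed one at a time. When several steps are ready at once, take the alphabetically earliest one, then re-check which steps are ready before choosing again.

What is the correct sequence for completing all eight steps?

b, c, d, f, a, g, h, e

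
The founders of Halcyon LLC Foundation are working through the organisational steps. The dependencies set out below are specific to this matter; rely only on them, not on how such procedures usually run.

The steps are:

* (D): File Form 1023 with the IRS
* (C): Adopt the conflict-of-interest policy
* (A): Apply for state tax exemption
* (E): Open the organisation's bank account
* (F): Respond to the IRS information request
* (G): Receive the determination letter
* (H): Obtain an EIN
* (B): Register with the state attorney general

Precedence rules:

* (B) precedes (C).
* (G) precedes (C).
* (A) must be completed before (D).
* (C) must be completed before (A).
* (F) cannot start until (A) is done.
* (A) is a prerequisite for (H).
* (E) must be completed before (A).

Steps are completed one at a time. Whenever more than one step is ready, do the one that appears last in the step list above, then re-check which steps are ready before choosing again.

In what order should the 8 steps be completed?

Nothing is required for (B), (G) and (E). (B) is listed later → (B) first.
(G) and (E) are both available; (G) is listed later → (G).
(C) now also ready, so the ready set is {(E), (C)}; (E) is listed later → (E).
(C) needed (B) and (G), now all done → (C).
(A) is the only step now ready → (A).
Ready: (H), (F) and (D). (H) is listed later → (H).
Now (F) and (D) have their prerequisites met. (F) is listed later, so (F) next.
(D) needed (A), now all done → (D).

(B) → (G) → (E) → (C) → (A) → (H) → (F) → (D)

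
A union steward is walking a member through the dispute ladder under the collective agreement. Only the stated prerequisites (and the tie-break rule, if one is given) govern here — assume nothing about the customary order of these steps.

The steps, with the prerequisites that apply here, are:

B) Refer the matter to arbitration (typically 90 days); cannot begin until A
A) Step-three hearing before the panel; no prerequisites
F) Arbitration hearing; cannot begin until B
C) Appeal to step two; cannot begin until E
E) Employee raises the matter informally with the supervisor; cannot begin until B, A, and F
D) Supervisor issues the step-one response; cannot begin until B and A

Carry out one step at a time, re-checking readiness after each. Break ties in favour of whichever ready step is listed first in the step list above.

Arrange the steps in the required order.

Only A has no prerequisites, so it is first.
B is the only step now ready → B.
Ready: F and D. F is listed earlier → F.
Ready: E and D. E is listed earlier → E.
C now also ready, so the ready set is {C, D}; C is listed earlier → C.
D needed B and A, now all done → D.

A B F E C D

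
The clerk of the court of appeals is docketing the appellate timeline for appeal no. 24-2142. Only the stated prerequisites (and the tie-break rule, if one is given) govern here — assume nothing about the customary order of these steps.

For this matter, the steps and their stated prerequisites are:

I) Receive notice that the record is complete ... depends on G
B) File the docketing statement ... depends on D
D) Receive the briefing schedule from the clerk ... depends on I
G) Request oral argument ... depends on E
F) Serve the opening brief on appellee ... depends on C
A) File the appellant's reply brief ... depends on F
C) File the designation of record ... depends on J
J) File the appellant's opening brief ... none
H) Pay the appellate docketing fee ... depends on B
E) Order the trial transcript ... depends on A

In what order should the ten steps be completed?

J C F A E G I D B H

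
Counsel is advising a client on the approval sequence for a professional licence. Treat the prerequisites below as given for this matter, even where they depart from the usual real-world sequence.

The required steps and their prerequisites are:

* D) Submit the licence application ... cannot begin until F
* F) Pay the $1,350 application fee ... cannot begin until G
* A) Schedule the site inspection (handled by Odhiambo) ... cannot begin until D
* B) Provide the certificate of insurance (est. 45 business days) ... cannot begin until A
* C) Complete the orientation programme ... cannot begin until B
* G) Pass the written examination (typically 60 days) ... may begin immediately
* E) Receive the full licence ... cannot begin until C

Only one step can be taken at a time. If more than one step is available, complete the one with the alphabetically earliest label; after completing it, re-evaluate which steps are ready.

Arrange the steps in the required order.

G, F, D, A, B, C, E

G has no prerequisites → G first.
F needed G, now all done → F.
That leaves D as the only ready step → D.
Next only A has its prerequisites met → A.
B needed A, now all done → B.
Next only C has its prerequisites met → C.
E needed C, now all done → E.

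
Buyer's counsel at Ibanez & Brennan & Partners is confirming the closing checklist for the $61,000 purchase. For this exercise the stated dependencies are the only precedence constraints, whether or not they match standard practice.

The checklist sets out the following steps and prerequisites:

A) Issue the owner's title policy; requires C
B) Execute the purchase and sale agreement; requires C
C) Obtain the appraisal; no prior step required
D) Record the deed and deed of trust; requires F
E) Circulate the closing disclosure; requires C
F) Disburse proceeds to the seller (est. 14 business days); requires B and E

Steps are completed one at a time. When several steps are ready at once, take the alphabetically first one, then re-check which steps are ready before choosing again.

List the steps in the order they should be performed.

C A B E F D

C is the only step with nothing outstanding, so it goes first.
Now A, B and E have their prerequisites met. A has the earlier label, so A next.
Now B and E have their prerequisites met. B has the earlier label, so B next.
E needed C, now all done → E.
F is the only step now ready → F.
That leaves D as the only ready step → D.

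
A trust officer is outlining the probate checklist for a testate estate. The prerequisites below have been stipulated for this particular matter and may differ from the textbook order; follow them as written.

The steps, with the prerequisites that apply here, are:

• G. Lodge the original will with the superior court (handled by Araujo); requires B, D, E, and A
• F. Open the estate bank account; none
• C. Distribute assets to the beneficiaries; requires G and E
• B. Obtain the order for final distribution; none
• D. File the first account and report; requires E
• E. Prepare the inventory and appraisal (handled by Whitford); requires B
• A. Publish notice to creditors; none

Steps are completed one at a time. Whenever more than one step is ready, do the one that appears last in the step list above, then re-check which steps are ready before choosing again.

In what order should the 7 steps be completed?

Nothing is required for A, B and F. A is listed later → A first.
Ready: B and F. B is listed later → B.
E now also ready, so the ready set is {E, F}; E is listed later → E.
D now also ready, so the ready set is {D, F}; D is listed later → D.
G now also ready, so the ready set is {F, G}; F is listed later → F.
G is the only step now ready → G.
C is the only step now ready → C.

A → B → E → D → F → G → C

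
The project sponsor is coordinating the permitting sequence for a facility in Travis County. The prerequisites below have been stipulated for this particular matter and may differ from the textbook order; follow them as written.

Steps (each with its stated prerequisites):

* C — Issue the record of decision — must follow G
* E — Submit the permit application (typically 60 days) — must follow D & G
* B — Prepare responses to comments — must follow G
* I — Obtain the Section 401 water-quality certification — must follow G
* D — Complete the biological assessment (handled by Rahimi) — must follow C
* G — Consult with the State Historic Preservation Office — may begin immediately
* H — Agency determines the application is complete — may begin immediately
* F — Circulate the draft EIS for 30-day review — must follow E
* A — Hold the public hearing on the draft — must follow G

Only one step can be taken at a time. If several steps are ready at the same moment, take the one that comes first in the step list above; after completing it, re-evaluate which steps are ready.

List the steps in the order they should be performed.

Nothing is required for G and H. G is listed earlier → G first.
Ready: C, B, I, H and A. C is listed earlier → C.
Now B, I, D, H and A have their prerequisites met. B is listed earlier, so B next.
Ready: I, D, H and A. I is listed earlier → I.
Ready: D, H and A. D is listed earlier → D.
E now also ready, so the ready set is {E, H, A}; E is listed earlier → E.
F now also ready, so the ready set is {H, F, A}; H is listed earlier → H.
Now F and A have their prerequisites met. F is listed earlier, so F next.
A needed G, now all done → A.

G, C, B, I, D, E, H, F, A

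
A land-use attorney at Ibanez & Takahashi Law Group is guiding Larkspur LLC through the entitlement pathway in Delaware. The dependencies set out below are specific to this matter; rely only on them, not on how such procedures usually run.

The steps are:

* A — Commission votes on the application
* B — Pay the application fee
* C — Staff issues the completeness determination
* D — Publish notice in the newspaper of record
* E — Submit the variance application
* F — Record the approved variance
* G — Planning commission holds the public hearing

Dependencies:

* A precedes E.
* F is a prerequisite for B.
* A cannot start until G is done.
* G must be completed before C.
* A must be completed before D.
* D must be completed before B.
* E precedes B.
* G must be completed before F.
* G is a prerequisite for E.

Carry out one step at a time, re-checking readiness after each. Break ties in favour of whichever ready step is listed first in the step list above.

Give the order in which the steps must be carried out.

G is the only step with nothing outstanding, so it goes first.
A, C and F are all available; A is listed earlier → A.
C, D, E and F are all available; C is listed earlier → C.
D, E and F are all available; D is listed earlier → D.
Ready: E and F. E is listed earlier → E.
F needed G, now all done → F.
That leaves B as the only ready step → B.

G, A, C, D, E, F, B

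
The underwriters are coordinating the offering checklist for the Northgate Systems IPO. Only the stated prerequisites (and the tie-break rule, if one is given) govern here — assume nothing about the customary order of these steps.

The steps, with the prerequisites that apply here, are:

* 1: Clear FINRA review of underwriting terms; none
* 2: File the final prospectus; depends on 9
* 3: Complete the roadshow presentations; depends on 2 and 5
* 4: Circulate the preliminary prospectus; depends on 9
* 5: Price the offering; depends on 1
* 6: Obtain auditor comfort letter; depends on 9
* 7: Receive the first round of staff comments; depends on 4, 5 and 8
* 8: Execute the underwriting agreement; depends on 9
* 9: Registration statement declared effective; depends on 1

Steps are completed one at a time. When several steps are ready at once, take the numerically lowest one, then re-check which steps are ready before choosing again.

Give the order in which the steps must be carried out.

1 is the only step with nothing outstanding, so it goes first.
Ready: 5 and 9. 5 has the earlier label → 5.
9 needed 1, now all done → 9.
Now 2, 4, 6 and 8 have their prerequisites met. 2 has the earlier label, so 2 next.
Ready: 3, 4, 6 and 8. 3 has the earlier label → 3.
4, 6 and 8 are all available; 4 has the earlier label → 4.
6 and 8 are both available; 6 has the earlier label → 6.
8 needed 9, now all done → 8.
7 is the only step now ready → 7.

1 → 5 → 9 → 2 → 3 → 4 → 6 → 8 → 7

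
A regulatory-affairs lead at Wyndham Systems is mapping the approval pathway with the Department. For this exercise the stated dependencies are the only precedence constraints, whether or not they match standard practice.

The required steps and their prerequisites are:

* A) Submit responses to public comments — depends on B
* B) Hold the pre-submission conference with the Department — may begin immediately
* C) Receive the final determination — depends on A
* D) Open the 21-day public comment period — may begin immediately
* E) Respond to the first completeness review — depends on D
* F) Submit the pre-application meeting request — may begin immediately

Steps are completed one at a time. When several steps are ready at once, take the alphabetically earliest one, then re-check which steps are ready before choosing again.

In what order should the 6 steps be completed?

Nothing is required for B, D and F. B has the earlier label → B first.
Ready: A, D and F. A has the earlier label → A.
C now also ready, so the ready set is {C, D, F}; C has the earlier label → C.
Now D and F have their prerequisites met. D has the earlier label, so D next.
Now E and F have their prerequisites met. E has the earlier label, so E next.
F is the only step now ready → F.

B, A, C, D, E, F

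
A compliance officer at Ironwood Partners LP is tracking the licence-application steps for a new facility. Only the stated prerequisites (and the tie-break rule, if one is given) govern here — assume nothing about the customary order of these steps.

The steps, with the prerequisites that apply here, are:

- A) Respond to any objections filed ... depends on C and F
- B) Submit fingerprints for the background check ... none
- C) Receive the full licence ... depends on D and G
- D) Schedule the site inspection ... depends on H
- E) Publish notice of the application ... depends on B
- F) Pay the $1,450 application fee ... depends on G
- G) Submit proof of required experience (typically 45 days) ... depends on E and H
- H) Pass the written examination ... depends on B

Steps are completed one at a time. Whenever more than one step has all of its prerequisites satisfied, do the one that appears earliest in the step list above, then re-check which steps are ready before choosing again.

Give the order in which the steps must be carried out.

B is the only step with nothing outstanding, so it goes first.
E and H are both available; E is listed earlier → E.
H needed B, now all done → H.
Now D and G have their prerequisites met. D is listed earlier, so D next.
G needed E and H, now all done → G.
C and F are both available; C is listed earlier → C.
F is the only step now ready → F.
That leaves A as the only ready step → A.

B E H D G C F A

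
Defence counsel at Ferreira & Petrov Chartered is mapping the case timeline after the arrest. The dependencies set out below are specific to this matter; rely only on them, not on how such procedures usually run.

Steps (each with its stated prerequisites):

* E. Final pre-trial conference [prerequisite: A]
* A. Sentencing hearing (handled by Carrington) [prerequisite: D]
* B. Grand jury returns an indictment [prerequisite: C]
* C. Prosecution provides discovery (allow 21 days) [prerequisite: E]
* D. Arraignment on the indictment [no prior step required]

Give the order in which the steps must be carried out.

D has no prerequisites → D first.
Next only A has its prerequisites met → A.
That leaves E as the only ready step → E.
C needed E, now all done → C.
That leaves B as the only ready step → B.

D → A → E → C → B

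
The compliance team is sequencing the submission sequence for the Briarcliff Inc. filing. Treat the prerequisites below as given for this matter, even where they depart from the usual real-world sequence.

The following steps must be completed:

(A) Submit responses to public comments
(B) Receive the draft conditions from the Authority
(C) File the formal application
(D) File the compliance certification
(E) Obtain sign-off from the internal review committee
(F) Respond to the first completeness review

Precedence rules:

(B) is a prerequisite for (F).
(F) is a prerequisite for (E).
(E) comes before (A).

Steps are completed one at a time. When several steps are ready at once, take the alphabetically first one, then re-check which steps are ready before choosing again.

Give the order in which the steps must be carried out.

(B) → (C) → (D) → (F) → (E) → (A)

Nothing is required for (B), (C) and (D). (B) has the earlier label → (B) first.
(C), (D) and (F) are all available; (C) has the earlier label → (C).
Ready: (D) and (F). (D) has the earlier label → (D).
Next only (F) has its prerequisites met → (F).
(E) needed (F), now all done → (E).
Next only (A) has its prerequisites met → (A).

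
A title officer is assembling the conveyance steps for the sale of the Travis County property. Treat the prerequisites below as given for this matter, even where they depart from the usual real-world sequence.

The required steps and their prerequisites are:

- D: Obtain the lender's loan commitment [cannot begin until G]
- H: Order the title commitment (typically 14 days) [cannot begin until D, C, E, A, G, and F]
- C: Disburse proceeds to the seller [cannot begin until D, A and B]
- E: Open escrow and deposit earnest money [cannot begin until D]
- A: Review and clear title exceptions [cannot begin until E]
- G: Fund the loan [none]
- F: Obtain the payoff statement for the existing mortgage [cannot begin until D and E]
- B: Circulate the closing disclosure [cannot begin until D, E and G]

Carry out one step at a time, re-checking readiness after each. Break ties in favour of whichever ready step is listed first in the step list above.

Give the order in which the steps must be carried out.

G, D, E, A, F, B, C, H

Only G has no prerequisites, so it is first.
D needed G, now all done → D.
E needed D, now all done → E.
Now A, F and B have their prerequisites met. A is listed earlier, so A next.
Ready: F and B. F is listed earlier → F.
That leaves B as the only ready step → B.
That leaves C as the only ready step → C.
That leaves H as the only ready step → H.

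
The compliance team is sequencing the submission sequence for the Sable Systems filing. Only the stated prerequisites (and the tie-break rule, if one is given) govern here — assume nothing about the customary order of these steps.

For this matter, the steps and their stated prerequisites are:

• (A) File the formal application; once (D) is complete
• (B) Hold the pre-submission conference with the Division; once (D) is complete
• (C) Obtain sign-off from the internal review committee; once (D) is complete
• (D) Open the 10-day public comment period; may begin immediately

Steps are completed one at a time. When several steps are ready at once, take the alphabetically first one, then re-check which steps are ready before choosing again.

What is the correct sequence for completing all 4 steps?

(D) is the only step with nothing outstanding, so it goes first.
(A), (B) and (C) are all available; (A) has the earlier label → (A).
Ready: (B) and (C). (B) has the earlier label → (B).
That leaves (C) as the only ready step → (C).

(D) → (A) → (B) → (C)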